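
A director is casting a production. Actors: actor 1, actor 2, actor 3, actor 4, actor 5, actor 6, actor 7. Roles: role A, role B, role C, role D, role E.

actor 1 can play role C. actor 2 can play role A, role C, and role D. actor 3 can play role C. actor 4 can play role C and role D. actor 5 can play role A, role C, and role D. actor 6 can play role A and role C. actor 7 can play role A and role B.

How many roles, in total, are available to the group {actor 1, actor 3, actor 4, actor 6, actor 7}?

The union of neighbours of {actor 1, actor 3, actor 4, actor 6, actor 7} is {role A, role B, role C, role D}, which has 4 elements.
Since |N(S)| = 4 < |S| = 5, Hall's condition fails for this subset.

4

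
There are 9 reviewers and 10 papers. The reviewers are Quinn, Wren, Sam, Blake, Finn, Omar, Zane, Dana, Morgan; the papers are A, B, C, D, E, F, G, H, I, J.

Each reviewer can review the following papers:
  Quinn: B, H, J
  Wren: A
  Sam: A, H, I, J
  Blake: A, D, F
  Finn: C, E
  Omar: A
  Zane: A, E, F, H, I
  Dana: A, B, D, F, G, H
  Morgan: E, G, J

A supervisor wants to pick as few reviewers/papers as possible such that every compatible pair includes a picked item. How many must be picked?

8

A maximum matching has 8 edges (e.g. Quinn–B, Wren–A, Sam–I, Blake–F, Finn–C, Zane–H, Dana–G, Morgan–E).
By König's theorem the minimum vertex cover has the same size. One such cover is {Quinn, Sam, Blake, Finn, Zane, Dana, Morgan, A}.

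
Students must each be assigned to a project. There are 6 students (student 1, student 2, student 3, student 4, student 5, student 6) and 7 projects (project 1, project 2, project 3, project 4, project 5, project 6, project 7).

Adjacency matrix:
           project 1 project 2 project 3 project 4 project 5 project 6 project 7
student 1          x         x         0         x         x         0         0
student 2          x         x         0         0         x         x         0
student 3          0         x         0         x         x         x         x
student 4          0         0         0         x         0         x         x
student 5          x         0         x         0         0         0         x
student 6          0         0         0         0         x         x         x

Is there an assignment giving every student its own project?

Yes

One maximum matching: student 1-project 5, student 2-project 2, student 3-project 6, student 4-project 4, student 5-project 1, student 6-project 7.
All 6 students are covered.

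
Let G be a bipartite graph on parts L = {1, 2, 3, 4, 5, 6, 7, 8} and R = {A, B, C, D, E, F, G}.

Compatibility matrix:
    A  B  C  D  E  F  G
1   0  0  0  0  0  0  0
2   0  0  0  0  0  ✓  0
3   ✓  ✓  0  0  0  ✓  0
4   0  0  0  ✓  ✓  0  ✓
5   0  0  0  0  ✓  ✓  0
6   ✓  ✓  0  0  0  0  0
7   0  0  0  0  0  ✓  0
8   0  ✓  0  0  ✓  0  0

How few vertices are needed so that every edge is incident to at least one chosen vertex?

A maximum matching has 5 edges (e.g. 2–F, 3–A, 4–D, 5–E, 6–B).
By König's theorem the minimum vertex cover has the same size. One such cover is {4, A, B, E, F}.

5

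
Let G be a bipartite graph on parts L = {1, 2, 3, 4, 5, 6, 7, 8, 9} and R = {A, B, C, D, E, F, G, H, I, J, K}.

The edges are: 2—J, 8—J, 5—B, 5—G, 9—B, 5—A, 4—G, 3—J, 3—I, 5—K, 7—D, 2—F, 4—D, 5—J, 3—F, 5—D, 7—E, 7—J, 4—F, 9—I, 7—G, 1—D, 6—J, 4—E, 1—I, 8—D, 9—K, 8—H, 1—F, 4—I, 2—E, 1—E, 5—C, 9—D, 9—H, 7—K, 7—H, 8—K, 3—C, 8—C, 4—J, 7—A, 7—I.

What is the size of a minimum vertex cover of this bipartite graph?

9

{1, 2, 3, 4, 5, 6, 7, 8, 9} is a vertex cover of size 9: every edge has an endpoint in this set.
No smaller cover exists because 1–D, 2–F, 3–C, 4–E, 5–A, 6–J, 7–G, 8–H, 9–K is a matching of size 9, and a cover must include an endpoint of each of these disjoint edges (König's theorem).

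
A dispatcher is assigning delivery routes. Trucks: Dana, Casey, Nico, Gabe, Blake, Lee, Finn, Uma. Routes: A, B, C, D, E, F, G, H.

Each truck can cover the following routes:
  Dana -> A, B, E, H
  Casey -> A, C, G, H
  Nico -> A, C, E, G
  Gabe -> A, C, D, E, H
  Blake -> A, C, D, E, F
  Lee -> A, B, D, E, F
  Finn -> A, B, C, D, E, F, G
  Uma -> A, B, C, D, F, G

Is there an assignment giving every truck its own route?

One maximum matching: Dana→B, Casey→H, Nico→C, Gabe→D, Blake→E, Lee→F, Finn→A, Uma→G.
Every truck is matched, so this is a perfect matching.

Yes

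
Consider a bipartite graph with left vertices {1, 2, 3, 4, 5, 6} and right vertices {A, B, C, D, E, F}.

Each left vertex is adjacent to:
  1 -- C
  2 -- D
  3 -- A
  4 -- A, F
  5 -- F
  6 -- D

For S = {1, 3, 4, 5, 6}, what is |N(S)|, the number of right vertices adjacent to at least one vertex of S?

The union of neighbours of {1, 3, 4, 5, 6} is {A, C, D, F}, which has 4 elements.
Since |N(S)| = 4 < |S| = 5, Hall's condition fails for this subset.

4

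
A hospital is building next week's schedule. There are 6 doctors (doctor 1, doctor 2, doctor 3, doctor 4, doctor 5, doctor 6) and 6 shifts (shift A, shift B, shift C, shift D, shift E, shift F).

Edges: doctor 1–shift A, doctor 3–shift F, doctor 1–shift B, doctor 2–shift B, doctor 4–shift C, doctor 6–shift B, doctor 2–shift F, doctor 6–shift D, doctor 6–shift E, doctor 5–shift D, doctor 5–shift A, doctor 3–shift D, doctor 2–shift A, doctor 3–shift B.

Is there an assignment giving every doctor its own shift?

Yes

A valid assignment of size 6: doctor 1-shift B, doctor 2-shift F, doctor 3-shift D, doctor 4-shift C, doctor 5-shift A, doctor 6-shift E.
Every doctor is matched, so this is a perfect matching.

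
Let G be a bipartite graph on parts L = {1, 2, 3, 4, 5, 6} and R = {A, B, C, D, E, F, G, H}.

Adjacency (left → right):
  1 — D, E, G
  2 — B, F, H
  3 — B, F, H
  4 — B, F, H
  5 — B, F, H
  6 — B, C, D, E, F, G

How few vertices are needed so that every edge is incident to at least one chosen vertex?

5

A maximum matching has 5 edges (e.g. 1–E, 2–H, 3–F, 4–B, 6–G).
By König's theorem the minimum vertex cover has the same size. One such cover is {1, 6, B, F, H}.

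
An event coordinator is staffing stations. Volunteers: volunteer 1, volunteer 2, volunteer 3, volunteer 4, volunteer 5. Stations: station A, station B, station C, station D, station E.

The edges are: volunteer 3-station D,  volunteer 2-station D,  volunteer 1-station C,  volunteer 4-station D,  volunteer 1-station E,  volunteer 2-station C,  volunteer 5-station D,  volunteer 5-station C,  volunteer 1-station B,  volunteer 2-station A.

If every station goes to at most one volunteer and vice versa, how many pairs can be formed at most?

A valid assignment of size 4: volunteer 1–station B, volunteer 2–station A, volunteer 3–station D, volunteer 5–station C.
The set {volunteer 3, volunteer 4} has only 1 neighbour ({station D}), so by Hall's theorem at most 4 of the 5 volunteers can be matched.

4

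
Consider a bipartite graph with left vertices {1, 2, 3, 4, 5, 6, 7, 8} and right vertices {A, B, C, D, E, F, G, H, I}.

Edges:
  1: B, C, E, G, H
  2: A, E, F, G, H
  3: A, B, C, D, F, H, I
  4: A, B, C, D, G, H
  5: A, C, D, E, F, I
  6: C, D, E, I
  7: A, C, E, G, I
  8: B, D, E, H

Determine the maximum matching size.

8

One maximum matching: 1-H, 2-G, 3-A, 4-D, 5-F, 6-C, 7-E, 8-B.
This saturates every left vertex, so 8 is the maximum.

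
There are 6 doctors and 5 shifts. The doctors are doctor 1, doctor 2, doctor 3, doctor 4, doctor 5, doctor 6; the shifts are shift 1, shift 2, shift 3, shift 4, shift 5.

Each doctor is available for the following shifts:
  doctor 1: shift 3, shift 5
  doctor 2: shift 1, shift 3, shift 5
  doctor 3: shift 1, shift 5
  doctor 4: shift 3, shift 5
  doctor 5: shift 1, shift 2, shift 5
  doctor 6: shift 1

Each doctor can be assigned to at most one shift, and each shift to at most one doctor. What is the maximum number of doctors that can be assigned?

4

For example, pair doctor 1-shift 3, doctor 2-shift 1, doctor 3-shift 5, doctor 5-shift 2.
The set {doctor 1, doctor 2, doctor 3, doctor 4, doctor 6} has only 3 neighbours ({shift 1, shift 3, shift 5}), so by Hall's theorem at most 4 of the 6 doctors can be matched.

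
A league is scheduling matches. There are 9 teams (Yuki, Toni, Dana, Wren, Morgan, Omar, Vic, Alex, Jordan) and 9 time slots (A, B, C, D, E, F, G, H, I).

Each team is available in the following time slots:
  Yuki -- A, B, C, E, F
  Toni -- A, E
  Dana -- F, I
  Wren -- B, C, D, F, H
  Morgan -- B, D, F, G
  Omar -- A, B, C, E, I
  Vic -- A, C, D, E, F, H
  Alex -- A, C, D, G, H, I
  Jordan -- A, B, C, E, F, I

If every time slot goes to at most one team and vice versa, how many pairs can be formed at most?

9

One maximum matching: Yuki-C, Toni-E, Dana-F, Wren-B, Morgan-D, Omar-I, Vic-H, Alex-G, Jordan-A.
All 9 teams are matched, so no larger matching exists.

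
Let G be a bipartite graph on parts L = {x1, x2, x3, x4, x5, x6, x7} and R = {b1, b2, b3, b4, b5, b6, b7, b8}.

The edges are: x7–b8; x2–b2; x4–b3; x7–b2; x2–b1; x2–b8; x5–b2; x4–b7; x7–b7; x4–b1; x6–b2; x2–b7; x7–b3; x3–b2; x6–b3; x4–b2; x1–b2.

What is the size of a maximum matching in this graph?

One maximum matching: x1→b2, x2→b7, x4→b1, x6→b3, x7→b8.
The set {x1, x3, x5} has only 1 neighbour ({b2}), so by Hall's theorem at most 5 of the 7 left vertices can be matched.

5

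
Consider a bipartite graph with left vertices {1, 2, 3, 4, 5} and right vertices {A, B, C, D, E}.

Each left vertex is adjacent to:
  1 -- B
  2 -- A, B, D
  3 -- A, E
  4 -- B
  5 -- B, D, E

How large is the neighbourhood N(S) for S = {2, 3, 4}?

4

The union of neighbours of {2, 3, 4} is {A, B, D, E}, which has 4 elements.
Since |N(S)| = 4 ≥ |S| = 3, Hall's condition holds for this subset.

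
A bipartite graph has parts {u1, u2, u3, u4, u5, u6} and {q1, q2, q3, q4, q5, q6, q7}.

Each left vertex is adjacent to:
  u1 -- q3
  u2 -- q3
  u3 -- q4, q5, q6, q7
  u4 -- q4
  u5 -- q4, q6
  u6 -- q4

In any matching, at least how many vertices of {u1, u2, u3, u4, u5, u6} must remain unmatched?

2

One maximum matching: u1→q3, u3→q7, u4→q4, u5→q6.
The set {u1, u2, u4, u6} has only 2 neighbours ({q3, q4}), so by Hall's theorem at most 4 of the 6 left vertices can be matched.
That matches 4 of the 6, leaving 2 unmatched; no matching can do better.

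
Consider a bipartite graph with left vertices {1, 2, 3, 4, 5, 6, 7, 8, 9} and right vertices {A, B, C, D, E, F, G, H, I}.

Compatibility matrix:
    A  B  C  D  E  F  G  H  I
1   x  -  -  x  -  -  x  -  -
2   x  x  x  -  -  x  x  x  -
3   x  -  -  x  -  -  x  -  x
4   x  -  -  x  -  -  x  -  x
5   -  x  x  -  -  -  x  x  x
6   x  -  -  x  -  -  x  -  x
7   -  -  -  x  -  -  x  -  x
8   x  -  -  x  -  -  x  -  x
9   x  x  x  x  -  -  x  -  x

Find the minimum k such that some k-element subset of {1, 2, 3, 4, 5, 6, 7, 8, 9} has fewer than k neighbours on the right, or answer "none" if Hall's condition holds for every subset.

Take S = {1, 3, 4, 6, 7}. Its neighbourhood is {A, D, G, I}, so |N(S)| = 4 < |S| = 5.
Every subset of size less than 5 has at least as many neighbours as members, so 5 is the minimum.

5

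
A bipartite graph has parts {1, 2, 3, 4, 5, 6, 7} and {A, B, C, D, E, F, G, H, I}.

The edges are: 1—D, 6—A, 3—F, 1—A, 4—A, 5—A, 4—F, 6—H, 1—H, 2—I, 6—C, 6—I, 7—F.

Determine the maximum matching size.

One maximum matching: 1-D, 2-I, 3-F, 4-A, 6-C.
The set {3, 4, 5, 7} has only 2 neighbours ({A, F}), so by Hall's theorem at most 5 of the 7 left vertices can be matched.

5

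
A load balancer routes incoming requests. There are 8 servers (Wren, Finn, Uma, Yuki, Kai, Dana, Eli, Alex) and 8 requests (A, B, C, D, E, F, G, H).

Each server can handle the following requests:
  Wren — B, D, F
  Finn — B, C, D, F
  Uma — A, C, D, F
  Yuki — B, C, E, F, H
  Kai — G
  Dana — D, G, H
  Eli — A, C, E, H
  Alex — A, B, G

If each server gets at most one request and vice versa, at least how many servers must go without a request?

0

A valid assignment of size 8: Wren–F, Finn–D, Uma–C, Yuki–E, Kai–G, Dana–H, Eli–A, Alex–B.
All 8 servers are matched, so no larger matching exists.
That matches 8 of the 8, leaving 0 unmatched; no matching can do better.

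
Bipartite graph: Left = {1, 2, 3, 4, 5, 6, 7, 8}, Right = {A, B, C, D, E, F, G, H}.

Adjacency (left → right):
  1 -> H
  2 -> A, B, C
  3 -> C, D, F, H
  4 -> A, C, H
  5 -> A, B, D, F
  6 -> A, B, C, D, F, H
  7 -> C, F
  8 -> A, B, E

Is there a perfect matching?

The set {1, 2, 3, 4, 5, 6, 7} has only 6 neighbours ({A, B, C, D, F, H}), so by Hall's theorem at most 7 of the 8 left vertices can be matched.
Hence no matching covers every left vertex.

No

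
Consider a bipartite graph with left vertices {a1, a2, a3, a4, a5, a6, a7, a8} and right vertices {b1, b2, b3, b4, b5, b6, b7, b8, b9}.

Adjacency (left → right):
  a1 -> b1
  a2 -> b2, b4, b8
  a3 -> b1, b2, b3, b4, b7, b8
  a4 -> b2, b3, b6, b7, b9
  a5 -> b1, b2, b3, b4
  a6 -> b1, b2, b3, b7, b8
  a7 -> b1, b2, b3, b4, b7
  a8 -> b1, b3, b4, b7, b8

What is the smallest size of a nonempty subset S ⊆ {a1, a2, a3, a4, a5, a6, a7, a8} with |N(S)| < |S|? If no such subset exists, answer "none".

Take S = {a1, a2, a3, a5, a6, a7, a8}. Its neighbourhood is {b1, b2, b3, b4, b7, b8}, so |N(S)| = 6 < |S| = 7.
Every subset of size less than 7 has at least as many neighbours as members, so 7 is the minimum.

7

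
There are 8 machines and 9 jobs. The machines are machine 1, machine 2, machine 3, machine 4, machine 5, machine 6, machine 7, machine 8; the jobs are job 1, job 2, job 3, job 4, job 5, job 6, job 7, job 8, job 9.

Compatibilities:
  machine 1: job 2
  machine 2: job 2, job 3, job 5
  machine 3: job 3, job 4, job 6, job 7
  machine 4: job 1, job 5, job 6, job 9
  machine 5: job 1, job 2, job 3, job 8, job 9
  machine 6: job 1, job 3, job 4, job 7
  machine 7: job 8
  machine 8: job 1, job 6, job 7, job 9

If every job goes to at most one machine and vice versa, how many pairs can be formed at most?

A valid assignment of size 8: machine 1→job 2, machine 2→job 5, machine 3→job 3, machine 4→job 6, machine 5→job 1, machine 6→job 4, machine 7→job 8, machine 8→job 9.
This saturates every machine, so 8 is the maximum.

8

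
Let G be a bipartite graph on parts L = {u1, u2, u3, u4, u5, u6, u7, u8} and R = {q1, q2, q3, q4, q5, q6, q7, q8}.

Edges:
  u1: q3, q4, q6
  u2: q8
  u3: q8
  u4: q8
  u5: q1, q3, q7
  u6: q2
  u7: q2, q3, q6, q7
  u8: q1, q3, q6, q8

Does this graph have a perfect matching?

The set {u2, u3, u4} has only 1 neighbour ({q8}), so by Hall's theorem at most 6 of the 8 left vertices can be matched.
Hence no matching covers every left vertex.

No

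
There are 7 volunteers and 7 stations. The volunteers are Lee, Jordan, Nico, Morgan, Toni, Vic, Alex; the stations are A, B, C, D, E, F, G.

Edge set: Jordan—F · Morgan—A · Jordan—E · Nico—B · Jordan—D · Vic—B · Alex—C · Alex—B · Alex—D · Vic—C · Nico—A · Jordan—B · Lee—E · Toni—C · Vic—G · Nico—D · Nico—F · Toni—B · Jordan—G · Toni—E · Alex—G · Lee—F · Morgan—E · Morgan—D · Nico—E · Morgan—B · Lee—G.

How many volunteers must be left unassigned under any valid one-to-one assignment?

0

A valid assignment of size 7: Lee-G, Jordan-F, Nico-A, Morgan-D, Toni-E, Vic-C, Alex-B.
This saturates every volunteer, so 7 is the maximum.
That matches 7 of the 7, leaving 0 unmatched; no matching can do better.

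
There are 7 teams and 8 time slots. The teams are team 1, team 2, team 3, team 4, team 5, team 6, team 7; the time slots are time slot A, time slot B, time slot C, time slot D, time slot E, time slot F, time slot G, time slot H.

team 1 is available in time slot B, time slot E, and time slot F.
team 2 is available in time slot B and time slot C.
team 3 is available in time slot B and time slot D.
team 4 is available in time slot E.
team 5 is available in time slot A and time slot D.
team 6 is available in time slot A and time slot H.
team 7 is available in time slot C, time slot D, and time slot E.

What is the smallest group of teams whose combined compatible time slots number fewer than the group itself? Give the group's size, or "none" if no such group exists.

A matching saturating every team exists, for instance team 1→time slot F, team 2→time slot C, team 3→time slot B, team 4→time slot E, team 5→time slot A, team 6→time slot H, team 7→time slot D.
By Hall's marriage theorem, this means |N(S)| ≥ |S| for every subset S, so no violating subset exists.

none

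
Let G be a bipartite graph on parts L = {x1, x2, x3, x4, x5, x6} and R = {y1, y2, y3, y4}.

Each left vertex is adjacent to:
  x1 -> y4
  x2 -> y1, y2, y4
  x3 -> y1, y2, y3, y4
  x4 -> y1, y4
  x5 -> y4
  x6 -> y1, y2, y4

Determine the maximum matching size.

4

A valid assignment of size 4: x1–y4, x2–y2, x3–y3, x4–y1.
The set {x1, x2, x4, x5, x6} has only 3 neighbours ({y1, y2, y4}), so by Hall's theorem at most 4 of the 6 left vertices can be matched.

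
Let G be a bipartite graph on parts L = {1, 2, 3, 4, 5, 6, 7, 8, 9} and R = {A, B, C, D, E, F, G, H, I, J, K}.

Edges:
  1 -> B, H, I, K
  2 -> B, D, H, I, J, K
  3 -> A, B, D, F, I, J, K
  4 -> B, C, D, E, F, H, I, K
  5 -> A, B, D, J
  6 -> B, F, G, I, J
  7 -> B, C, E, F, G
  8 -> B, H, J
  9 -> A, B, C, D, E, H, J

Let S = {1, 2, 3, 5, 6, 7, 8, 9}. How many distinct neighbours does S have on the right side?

11

The union of neighbours of {1, 2, 3, 5, 6, 7, 8, 9} is {A, B, C, D, E, F, G, H, I, J, K}, which has 11 elements.
Since |N(S)| = 11 ≥ |S| = 8, Hall's condition holds for this subset.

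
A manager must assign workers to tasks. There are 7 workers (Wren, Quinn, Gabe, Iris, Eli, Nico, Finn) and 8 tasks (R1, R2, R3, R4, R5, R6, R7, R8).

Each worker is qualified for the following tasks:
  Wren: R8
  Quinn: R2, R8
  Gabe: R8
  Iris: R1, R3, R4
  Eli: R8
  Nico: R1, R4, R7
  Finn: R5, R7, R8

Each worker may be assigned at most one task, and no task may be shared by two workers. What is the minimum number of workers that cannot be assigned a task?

2

For example, pair Wren→R8, Quinn→R2, Iris→R3, Nico→R4, Finn→R7.
The set {Wren, Gabe, Eli} has only 1 neighbour ({R8}), so by Hall's theorem at most 5 of the 7 workers can be matched.
That matches 5 of the 7, leaving 2 unmatched; no matching can do better.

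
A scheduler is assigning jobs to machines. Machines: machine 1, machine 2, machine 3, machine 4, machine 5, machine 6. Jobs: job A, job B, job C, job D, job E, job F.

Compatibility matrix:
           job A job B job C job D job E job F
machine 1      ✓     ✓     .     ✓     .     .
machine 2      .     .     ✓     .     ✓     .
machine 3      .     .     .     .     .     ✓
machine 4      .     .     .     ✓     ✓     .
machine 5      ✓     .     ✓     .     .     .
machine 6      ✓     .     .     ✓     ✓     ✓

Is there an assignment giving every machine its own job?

Yes

A valid assignment of size 6: machine 1→job B, machine 2→job E, machine 3→job F, machine 4→job D, machine 5→job C, machine 6→job A.
All 6 machines are covered.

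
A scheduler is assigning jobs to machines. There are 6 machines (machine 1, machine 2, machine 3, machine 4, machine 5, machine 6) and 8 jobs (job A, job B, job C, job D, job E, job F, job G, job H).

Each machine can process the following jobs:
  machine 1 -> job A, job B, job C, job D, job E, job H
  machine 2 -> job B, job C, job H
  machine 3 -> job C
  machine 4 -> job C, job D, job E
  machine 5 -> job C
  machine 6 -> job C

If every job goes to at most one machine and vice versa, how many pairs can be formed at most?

4

One maximum matching: machine 1-job H, machine 2-job B, machine 3-job C, machine 4-job D.
The set {machine 3, machine 5, machine 6} has only 1 neighbour ({job C}), so by Hall's theorem at most 4 of the 6 machines can be matched.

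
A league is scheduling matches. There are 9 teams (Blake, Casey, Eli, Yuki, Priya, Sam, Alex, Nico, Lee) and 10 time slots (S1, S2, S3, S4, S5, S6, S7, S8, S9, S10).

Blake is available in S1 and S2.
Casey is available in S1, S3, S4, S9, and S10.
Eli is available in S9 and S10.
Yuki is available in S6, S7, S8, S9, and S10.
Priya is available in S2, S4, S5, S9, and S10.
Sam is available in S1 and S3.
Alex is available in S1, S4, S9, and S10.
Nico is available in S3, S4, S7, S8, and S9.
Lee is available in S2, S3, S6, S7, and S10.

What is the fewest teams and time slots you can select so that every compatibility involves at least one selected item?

The 9 edges Blake–S1, Casey–S4, Eli–S10, Yuki–S6, Priya–S5, Sam–S3, Alex–S9, Nico–S7, Lee–S2 form a matching, so any vertex cover needs at least 9 vertices (one per matched edge).
Conversely {Blake, Casey, Eli, Yuki, Priya, Sam, Alex, Nico, Lee} meets every edge and has exactly 9 vertices, so 9 is optimal.

9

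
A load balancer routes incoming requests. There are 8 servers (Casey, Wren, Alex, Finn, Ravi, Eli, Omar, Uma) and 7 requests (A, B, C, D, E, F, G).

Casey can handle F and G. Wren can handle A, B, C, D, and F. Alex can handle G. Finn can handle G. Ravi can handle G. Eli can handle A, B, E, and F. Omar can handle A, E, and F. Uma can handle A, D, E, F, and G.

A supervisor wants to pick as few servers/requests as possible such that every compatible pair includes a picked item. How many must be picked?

6

A maximum matching has 6 edges (e.g. Casey–F, Wren–D, Alex–G, Eli–B, Omar–E, Uma–A).
By König's theorem the minimum vertex cover has the same size. One such cover is {Casey, Wren, Eli, Omar, Uma, G}.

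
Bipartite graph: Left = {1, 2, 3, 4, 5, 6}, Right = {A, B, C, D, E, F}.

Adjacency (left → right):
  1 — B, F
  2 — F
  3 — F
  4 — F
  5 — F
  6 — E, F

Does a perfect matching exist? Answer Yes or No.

The set {2, 3, 4, 5} has only 1 neighbour ({F}), so by Hall's theorem at most 3 of the 6 left vertices can be matched.
Hence no matching covers every left vertex.

No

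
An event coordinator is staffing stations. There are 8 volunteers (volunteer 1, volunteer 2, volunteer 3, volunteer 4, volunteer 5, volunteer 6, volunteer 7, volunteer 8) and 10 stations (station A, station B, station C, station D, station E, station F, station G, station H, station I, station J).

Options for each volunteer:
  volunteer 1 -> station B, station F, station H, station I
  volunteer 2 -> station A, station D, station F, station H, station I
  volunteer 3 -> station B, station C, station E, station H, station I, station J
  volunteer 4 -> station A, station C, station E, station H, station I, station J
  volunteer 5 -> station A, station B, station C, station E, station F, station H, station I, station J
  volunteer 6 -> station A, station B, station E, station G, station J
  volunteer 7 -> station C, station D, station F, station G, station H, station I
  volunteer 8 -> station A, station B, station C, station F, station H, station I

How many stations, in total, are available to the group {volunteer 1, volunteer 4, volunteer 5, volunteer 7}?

10

The union of neighbours of {volunteer 1, volunteer 4, volunteer 5, volunteer 7} is {station A, station B, station C, station D, station E, station F, station G, station H, station I, station J}, which has 10 elements.
Since |N(S)| = 10 ≥ |S| = 4, Hall's condition holds for this subset.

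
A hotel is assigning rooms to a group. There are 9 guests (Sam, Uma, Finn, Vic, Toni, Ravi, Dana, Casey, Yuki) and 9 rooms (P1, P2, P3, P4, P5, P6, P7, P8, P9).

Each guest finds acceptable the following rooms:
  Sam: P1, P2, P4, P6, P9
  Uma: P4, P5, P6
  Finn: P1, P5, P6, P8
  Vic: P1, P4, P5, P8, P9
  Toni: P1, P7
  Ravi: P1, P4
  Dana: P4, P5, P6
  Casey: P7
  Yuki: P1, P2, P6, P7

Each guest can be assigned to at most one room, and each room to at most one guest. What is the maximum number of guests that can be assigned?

8

A valid assignment of size 8: Sam→P2, Uma→P6, Finn→P8, Vic→P9, Toni→P1, Ravi→P4, Dana→P5, Casey→P7.
The set {Sam, Uma, Finn, Vic, Toni, Ravi, Dana, Casey, Yuki} has only 8 neighbours ({P1, P2, P4, P5, P6, P7, P8, P9}), so by Hall's theorem at most 8 of the 9 guests can be matched.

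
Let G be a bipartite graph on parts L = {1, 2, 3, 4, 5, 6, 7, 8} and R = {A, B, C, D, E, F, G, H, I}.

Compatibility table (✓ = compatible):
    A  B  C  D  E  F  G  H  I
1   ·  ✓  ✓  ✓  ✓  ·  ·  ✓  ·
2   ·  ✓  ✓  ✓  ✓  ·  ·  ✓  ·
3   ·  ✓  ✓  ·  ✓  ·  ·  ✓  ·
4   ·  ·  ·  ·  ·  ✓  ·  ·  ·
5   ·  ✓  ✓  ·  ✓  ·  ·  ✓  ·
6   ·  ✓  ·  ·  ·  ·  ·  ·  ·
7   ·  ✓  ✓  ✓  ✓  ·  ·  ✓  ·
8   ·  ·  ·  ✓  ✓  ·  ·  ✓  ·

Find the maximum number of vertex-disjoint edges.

For example, pair 1→D, 2→H, 3→C, 4→F, 5→E, 6→B.
The set {1, 2, 3, 5, 6, 7, 8} has only 5 neighbours ({B, C, D, E, H}), so by Hall's theorem at most 6 of the 8 left vertices can be matched.

6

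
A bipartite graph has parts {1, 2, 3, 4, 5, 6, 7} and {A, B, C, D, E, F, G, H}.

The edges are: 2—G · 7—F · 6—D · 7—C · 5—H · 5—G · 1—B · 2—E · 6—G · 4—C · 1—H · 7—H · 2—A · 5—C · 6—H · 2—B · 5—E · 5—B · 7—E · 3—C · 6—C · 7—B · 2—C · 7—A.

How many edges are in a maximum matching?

For example, pair 1-B, 2-G, 3-C, 5-E, 6-D, 7-A.
The set {3, 4} has only 1 neighbour ({C}), so by Hall's theorem at most 6 of the 7 left vertices can be matched.

6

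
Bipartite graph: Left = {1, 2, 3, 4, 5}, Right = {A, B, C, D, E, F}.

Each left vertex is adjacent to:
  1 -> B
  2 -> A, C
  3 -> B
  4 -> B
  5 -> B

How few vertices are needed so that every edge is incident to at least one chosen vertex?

2

The 2 edges 1–B, 2–C form a matching, so any vertex cover needs at least 2 vertices (one per matched edge).
Conversely {2, B} meets every edge and has exactly 2 vertices, so 2 is optimal.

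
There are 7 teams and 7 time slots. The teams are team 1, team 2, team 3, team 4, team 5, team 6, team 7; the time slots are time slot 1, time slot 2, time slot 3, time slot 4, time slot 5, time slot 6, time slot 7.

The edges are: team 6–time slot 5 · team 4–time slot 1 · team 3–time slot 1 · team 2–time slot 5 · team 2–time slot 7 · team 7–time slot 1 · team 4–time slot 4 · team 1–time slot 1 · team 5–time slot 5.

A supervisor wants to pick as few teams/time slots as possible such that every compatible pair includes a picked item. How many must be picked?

{team 2, team 4, time slot 1, time slot 5} is a vertex cover of size 4: every edge has an endpoint in this set.
No smaller cover exists because team 1–time slot 1, team 2–time slot 7, team 4–time slot 4, team 5–time slot 5 is a matching of size 4, and a cover must include an endpoint of each of these disjoint edges (König's theorem).

4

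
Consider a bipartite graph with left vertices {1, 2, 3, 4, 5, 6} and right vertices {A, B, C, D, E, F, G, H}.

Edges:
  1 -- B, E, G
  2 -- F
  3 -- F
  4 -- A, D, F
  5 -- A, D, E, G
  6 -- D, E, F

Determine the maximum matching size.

5

A valid assignment of size 5: 1-B, 2-F, 4-A, 5-D, 6-E.
The set {2, 3} has only 1 neighbour ({F}), so by Hall's theorem at most 5 of the 6 left vertices can be matched.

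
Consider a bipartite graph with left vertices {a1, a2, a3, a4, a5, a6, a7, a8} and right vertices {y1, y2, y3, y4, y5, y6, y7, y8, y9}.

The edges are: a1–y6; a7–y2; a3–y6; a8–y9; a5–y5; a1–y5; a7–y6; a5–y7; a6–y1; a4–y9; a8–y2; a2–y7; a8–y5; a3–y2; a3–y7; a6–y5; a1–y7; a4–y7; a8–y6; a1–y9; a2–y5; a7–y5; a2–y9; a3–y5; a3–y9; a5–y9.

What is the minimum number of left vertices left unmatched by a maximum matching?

2

For example, pair a1–y6, a2–y5, a3–y2, a4–y9, a5–y7, a6–y1.
The set {a1, a2, a3, a4, a5, a7, a8} has only 5 neighbours ({y2, y5, y6, y7, y9}), so by Hall's theorem at most 6 of the 8 left vertices can be matched.
That matches 6 of the 8, leaving 2 unmatched; no matching can do better.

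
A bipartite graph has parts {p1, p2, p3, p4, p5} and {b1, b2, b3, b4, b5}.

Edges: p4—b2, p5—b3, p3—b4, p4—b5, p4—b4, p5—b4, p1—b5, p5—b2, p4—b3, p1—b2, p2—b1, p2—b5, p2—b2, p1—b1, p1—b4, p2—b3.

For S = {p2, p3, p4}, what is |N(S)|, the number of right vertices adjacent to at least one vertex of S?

5

The union of neighbours of {p2, p3, p4} is {b1, b2, b3, b4, b5}, which has 5 elements.
Since |N(S)| = 5 ≥ |S| = 3, Hall's condition holds for this subset.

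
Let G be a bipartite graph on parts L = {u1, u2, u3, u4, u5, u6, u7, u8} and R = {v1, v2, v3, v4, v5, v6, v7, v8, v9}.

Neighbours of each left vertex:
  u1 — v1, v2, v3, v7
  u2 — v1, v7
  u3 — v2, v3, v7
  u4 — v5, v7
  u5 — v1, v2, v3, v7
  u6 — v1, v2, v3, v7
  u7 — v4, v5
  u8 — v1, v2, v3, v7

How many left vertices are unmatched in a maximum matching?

2

One maximum matching: u1→v7, u2→v1, u3→v3, u4→v5, u5→v2, u7→v4.
The set {u1, u2, u3, u5, u6, u8} has only 4 neighbours ({v1, v2, v3, v7}), so by Hall's theorem at most 6 of the 8 left vertices can be matched.
That matches 6 of the 8, leaving 2 unmatched; no matching can do better.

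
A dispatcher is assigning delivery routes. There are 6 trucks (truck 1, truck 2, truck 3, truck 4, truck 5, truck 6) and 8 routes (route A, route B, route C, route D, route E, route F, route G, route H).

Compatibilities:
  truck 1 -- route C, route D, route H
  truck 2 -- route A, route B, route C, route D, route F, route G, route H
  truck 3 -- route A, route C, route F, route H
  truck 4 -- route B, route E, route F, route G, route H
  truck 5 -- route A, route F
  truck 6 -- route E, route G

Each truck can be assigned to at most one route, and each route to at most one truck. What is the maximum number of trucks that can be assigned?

6

A valid assignment of size 6: truck 1→route H, truck 2→route D, truck 3→route F, truck 4→route G, truck 5→route A, truck 6→route E.
This saturates every truck, so 6 is the maximum.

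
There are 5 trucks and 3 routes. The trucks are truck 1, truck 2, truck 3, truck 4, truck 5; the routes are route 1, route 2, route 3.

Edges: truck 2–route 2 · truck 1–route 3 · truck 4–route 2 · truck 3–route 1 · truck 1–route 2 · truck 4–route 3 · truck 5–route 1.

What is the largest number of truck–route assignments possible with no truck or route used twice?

One maximum matching: truck 1-route 3, truck 2-route 2, truck 3-route 1.
The set {truck 1, truck 2, truck 3, truck 4, truck 5} has only 3 neighbours ({route 1, route 2, route 3}), so by Hall's theorem at most 3 of the 5 trucks can be matched.

3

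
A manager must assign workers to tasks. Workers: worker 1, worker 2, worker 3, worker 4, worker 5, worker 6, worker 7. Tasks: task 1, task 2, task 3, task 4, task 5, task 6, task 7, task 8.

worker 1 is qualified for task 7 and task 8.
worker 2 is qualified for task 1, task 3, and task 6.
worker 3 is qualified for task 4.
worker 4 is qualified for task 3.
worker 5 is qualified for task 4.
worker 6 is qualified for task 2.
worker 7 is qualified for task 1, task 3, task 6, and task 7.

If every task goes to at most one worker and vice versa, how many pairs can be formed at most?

One maximum matching: worker 1–task 8, worker 2–task 6, worker 3–task 4, worker 4–task 3, worker 6–task 2, worker 7–task 7.
The set {worker 3, worker 5} has only 1 neighbour ({task 4}), so by Hall's theorem at most 6 of the 7 workers can be matched.

6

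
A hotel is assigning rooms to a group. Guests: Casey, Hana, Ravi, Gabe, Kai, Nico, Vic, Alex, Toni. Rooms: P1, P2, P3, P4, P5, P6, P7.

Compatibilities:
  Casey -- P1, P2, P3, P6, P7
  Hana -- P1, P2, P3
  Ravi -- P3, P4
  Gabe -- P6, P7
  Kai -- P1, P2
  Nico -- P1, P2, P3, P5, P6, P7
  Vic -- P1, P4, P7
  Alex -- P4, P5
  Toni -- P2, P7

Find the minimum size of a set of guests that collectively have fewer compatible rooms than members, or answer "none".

Take S = {Casey, Hana, Ravi, Gabe, Kai, Vic, Toni}. Its neighbourhood is {P1, P2, P3, P4, P6, P7}, so |N(S)| = 6 < |S| = 7.
Every subset of size less than 7 has at least as many neighbours as members, so 7 is the minimum.

7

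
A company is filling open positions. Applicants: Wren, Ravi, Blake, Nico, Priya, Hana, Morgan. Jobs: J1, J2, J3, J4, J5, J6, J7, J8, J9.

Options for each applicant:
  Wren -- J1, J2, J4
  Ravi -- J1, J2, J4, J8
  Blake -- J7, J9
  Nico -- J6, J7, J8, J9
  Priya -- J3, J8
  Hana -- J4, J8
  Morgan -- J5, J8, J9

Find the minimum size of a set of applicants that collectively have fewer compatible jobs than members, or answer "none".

none

A matching saturating every applicant exists, for instance Wren→J4, Ravi→J1, Blake→J7, Nico→J6, Priya→J3, Hana→J8, Morgan→J9.
By Hall's marriage theorem, this means |N(S)| ≥ |S| for every subset S, so no violating subset exists.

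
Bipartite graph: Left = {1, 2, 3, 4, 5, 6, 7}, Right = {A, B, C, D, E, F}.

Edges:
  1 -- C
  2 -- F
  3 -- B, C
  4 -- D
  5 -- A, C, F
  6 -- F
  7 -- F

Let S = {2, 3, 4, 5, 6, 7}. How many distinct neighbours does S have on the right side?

5

The union of neighbours of {2, 3, 4, 5, 6, 7} is {A, B, C, D, F}, which has 5 elements.
Since |N(S)| = 5 < |S| = 6, Hall's condition fails for this subset.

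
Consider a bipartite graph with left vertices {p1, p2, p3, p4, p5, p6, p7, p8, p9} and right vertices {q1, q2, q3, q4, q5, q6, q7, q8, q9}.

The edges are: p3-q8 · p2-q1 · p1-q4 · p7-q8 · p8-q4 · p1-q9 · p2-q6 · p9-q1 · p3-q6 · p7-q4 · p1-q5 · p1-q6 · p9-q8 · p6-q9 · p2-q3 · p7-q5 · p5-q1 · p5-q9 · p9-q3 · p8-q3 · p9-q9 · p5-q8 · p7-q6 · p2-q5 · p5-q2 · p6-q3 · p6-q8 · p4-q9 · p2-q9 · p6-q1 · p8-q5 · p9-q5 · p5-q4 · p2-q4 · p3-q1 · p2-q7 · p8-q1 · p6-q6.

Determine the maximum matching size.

One maximum matching: p1→q5, p2→q7, p3→q6, p4→q9, p5→q2, p6→q3, p7→q8, p8→q4, p9→q1.
This saturates every left vertex, so 9 is the maximum.

9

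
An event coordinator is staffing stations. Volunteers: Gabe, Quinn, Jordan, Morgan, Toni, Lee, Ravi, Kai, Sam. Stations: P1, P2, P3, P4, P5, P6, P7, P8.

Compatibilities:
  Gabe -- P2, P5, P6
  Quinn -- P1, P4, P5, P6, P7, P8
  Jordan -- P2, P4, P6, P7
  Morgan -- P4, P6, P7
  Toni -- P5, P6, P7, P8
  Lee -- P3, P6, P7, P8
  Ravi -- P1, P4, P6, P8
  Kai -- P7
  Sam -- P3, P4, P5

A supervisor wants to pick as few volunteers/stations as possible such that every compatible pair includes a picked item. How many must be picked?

8

A maximum matching has 8 edges (e.g. Gabe–P6, Quinn–P1, Jordan–P2, Morgan–P4, Toni–P5, Lee–P3, Ravi–P8, Kai–P7).
By König's theorem the minimum vertex cover has the same size. One such cover is {P1, P2, P3, P4, P5, P6, P7, P8}.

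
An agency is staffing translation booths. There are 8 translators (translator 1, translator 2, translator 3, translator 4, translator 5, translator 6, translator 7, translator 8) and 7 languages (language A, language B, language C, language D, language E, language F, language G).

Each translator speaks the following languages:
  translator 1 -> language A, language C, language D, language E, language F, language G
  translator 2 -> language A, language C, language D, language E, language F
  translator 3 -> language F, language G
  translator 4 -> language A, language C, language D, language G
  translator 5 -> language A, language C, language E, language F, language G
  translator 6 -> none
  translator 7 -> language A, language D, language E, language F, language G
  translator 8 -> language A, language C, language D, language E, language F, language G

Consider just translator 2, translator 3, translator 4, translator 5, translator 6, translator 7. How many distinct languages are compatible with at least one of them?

The union of neighbours of {translator 2, translator 3, translator 4, translator 5, translator 6, translator 7} is {language A, language C, language D, language E, language F, language G}, which has 6 elements.
Since |N(S)| = 6 ≥ |S| = 6, Hall's condition holds for this subset.

6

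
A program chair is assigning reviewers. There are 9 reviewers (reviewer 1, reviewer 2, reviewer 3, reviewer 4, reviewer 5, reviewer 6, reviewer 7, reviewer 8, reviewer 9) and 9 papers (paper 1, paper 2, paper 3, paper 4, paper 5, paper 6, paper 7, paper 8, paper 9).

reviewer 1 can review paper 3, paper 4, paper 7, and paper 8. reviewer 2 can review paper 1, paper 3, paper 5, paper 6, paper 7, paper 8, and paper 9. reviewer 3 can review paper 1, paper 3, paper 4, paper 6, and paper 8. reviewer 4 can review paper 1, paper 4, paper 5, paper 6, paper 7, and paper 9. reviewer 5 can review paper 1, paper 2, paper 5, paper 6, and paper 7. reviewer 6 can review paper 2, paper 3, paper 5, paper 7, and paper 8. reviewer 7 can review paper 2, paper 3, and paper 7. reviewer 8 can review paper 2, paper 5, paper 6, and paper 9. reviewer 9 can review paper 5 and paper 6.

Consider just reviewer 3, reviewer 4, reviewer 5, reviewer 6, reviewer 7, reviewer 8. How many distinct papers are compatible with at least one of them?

The union of neighbours of {reviewer 3, reviewer 4, reviewer 5, reviewer 6, reviewer 7, reviewer 8} is {paper 1, paper 2, paper 3, paper 4, paper 5, paper 6, paper 7, paper 8, paper 9}, which has 9 elements.
Since |N(S)| = 9 ≥ |S| = 6, Hall's condition holds for this subset.

9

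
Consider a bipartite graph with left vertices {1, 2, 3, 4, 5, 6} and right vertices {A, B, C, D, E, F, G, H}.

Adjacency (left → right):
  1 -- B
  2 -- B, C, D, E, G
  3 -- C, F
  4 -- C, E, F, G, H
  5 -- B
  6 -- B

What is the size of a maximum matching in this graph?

A valid assignment of size 4: 1→B, 2→E, 3→F, 4→G.
The set {1, 5, 6} has only 1 neighbour ({B}), so by Hall's theorem at most 4 of the 6 left vertices can be matched.

4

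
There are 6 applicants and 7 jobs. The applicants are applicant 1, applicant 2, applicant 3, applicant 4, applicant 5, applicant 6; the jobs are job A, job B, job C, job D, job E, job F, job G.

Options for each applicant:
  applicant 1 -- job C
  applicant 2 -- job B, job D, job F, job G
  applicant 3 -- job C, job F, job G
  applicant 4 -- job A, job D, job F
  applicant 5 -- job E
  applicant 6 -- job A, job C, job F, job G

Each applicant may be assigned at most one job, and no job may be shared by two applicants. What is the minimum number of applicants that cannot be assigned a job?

0

One maximum matching: applicant 1→job C, applicant 2→job D, applicant 3→job G, applicant 4→job F, applicant 5→job E, applicant 6→job A.
All 6 applicants are matched, so no larger matching exists.
That matches 6 of the 6, leaving 0 unmatched; no matching can do better.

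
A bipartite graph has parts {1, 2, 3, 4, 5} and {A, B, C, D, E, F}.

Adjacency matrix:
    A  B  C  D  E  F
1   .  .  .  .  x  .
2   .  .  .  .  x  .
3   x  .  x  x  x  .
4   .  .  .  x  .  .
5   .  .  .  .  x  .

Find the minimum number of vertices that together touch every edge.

A maximum matching has 3 edges (e.g. 1–E, 3–C, 4–D).
By König's theorem the minimum vertex cover has the same size. One such cover is {3, 4, E}.

3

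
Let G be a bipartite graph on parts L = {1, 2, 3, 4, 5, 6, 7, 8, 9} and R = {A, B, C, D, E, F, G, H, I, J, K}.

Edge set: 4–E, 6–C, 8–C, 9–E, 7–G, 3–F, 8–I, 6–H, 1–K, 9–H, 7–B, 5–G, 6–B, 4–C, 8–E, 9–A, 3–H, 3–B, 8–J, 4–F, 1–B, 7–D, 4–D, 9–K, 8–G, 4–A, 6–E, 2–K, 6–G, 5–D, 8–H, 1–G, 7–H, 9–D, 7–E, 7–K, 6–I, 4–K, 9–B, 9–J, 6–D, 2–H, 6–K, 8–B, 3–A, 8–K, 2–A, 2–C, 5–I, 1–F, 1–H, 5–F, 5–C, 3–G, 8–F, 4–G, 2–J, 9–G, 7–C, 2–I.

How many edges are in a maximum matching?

For example, pair 1→B, 2→K, 3→A, 4→F, 5→D, 6→H, 7→E, 8→G, 9→J.
All 9 left vertices are matched, so no larger matching exists.

9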